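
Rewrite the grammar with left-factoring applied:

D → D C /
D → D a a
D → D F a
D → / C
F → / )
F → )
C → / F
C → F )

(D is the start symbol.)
D → D D'
D' → C /
D' → a a
D' → F a
D → / C
F → / )
F → )
C → / F
C → F )

Left-factoring transforms A → αβ₁ | αβ₂ into A → αA' and A' → β₁ | β₂
(α is the longest common prefix among the alternatives). Repeat until
no nonterminal has two alternatives with a common prefix.

Round 1: D has alternatives sharing prefix 'D'. Introduce D': D → D D'
  Add: D' → C /
  Add: D' → a a
  Add: D' → F a

No remaining common prefixes — done.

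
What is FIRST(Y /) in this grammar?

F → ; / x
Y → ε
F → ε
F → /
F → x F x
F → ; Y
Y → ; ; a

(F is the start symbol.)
{ '/', ';' }

FIRST sets of the non-terminals involved (from the grammar, by fixed-point iteration):
  FIRST(Y) = { ';', ε }

To compute FIRST(Y /), process the symbols left to right:
Symbol Y is a non-terminal. Add FIRST(Y) \ {ε} = { ';' }
Y is nullable (ε ∈ FIRST(Y)), continue to the next symbol.
Symbol / is a terminal. Add '/' and stop.
FIRST(Y /) = { '/', ';' }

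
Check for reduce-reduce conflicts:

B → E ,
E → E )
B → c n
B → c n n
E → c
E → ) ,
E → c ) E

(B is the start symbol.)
A reduce-reduce conflict occurs when an LR(0) state has two complete items [A → α .] and [B → β .] — both call for a reduction, and with no lookahead the parser cannot choose between them.

Augment with B' → B and build the canonical LR(0) collection (I0 = CLOSURE({[B' → . B]}), then GOTO on every symbol after a dot until no new states appear). It has 13 states:
  I0: { [B → . E ,], [B → . c n n], [B → . c n], [B' → . B], [E → . ) ,], [E → . E )], [E → . c ) E], [E → . c] }  — shift
  I1: { [E → ) . ,] }  — shift
  I2: { [B' → B .] }  — accept
  I3: { [B → E . ,], [E → E . )] }  — shift
  I4: { [B → c . n n], [B → c . n], [E → c . ) E], [E → c .] }  — shift, reduce
  I5: { [E → . ) ,], [E → . E )], [E → . c ) E], [E → . c], [E → c ) . E] }  — shift
  I6: { [B → c n . n], [B → c n .] }  — shift, reduce
  I7: { [B → c n n .] }  — reduce
  I8: { [E → E . )], [E → c ) E .] }  — shift, reduce
  I9: { [E → c . ) E], [E → c .] }  — shift, reduce
  I10: { [E → E ) .] }  — reduce
  I11: { [B → E , .] }  — reduce
  I12: { [E → ) , .] }  — reduce

No state contains more than one complete item.

Answer: No reduce-reduce conflicts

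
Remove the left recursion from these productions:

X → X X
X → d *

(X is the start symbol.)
X → d * X'
X' → X X'
X' → ε

X is directly left-recursive. The standard transformation for
  A → A α₁ | ... | A α_m | β₁ | ... | β_n
is
  A  → β₁ A' | ... | β_n A'
  A' → α₁ A' | ... | α_m A' | ε

X → d * becomes X → d * X'
X → X X becomes X' → X X'
Add X' → ε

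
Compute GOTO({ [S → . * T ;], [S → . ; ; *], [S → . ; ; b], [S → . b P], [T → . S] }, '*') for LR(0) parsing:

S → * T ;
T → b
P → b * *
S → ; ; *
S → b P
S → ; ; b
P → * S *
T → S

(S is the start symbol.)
GOTO(I, '*') = CLOSURE({ [A → αX.β] : [A → α.Xβ] ∈ I, X = '*' })

Items with dot before '*', with the dot advanced:
  [S → . * T ;] → [S → * . T ;]
Closure of the advanced items:
  [S → * . T ;] has the dot before T: add [T → . b], [T → . S]
  [T → . S] has the dot before S: add [S → . * T ;], [S → . ; ; *], [S → . b P], [S → . ; ; b]

GOTO = { [S → * . T ;], [S → . * T ;], [S → . ; ; *], [S → . ; ; b], [S → . b P], [T → . S], [T → . b] }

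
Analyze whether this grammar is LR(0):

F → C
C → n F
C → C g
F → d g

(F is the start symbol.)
No. Shift-reduce conflict between [F → C .] and [C → C . g]

A grammar is LR(0) if no state in the canonical LR(0) collection has:
  - both a shift item (dot before a terminal) and a complete item (shift-reduce conflict), or
  - two or more complete items (reduce-reduce conflict; the accept item [F' → F .] counts as a complete item here).

Augment with F' → F and build the canonical LR(0) collection (I0 = CLOSURE({[F' → . F]}), then GOTO on every symbol after a dot until no new states appear). It has 8 states:
  I0: { [C → . C g], [C → . n F], [F → . C], [F → . d g], [F' → . F] }  — shift
  I1: { [C → C . g], [F → C .] }  — shift, reduce
  I2: { [F' → F .] }  — accept
  I3: { [F → d . g] }  — shift
  I4: { [C → . C g], [C → . n F], [C → n . F], [F → . C], [F → . d g] }  — shift
  I5: { [C → n F .] }  — reduce
  I6: { [F → d g .] }  — reduce
  I7: { [C → C g .] }  — reduce

Conflict in state I1:
  Shift-reduce conflict between [F → C .] and [C → C . g]
So the grammar is NOT LR(0).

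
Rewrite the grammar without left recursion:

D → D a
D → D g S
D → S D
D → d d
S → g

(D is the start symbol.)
D is directly left-recursive. The standard transformation for
  A → A α₁ | ... | A α_m | β₁ | ... | β_n
is
  A  → β₁ A' | ... | β_n A'
  A' → α₁ A' | ... | α_m A' | ε

D → S D becomes D → S D D'
D → d d becomes D → d d D'
D → D a becomes D' → a D'
D → D g S becomes D' → g S D'
Add D' → ε

Productions for other non-terminals are unchanged:
  S → g

Resulting grammar:
D → S D D'
D → d d D'
D' → a D'
D' → g S D'
D' → ε
S → g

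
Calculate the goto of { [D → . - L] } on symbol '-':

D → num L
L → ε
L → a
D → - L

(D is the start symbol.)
GOTO(I, '-') = CLOSURE({ [A → αX.β] : [A → α.Xβ] ∈ I, X = '-' })

Items with dot before '-', with the dot advanced:
  [D → . - L] → [D → - . L]
Closure of the advanced items:
  [D → - . L] has the dot before L: add [L → .], [L → . a]

GOTO = { [D → - . L], [L → . a], [L → .] }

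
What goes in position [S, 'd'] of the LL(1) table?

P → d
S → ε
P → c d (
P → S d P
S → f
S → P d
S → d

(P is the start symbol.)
To find M[S, 'd'], we find productions for S where 'd' is in the predict set (PREDICT(N → α) = (FIRST(α) \ {ε}) ∪ (FOLLOW(N) if α ⇒* ε)).

Relevant sets:
  FIRST(P) = { 'c', 'd', 'f' }
  FOLLOW(S) = { 'd' }

S → ε: PREDICT = { 'd' }
  'd' is in predict set, so this production goes in M[S, 'd']
S → f: PREDICT = { 'f' }
S → P d: PREDICT = { 'c', 'd', 'f' }
  'd' is in predict set, so this production goes in M[S, 'd']
S → d: PREDICT = { 'd' }
  'd' is in predict set, so this production goes in M[S, 'd']

M[S, 'd'] = S → ε, S → P d, S → d  (a multiply-defined cell — the grammar is not LL(1))

Answer: S → ε, S → P d, S → d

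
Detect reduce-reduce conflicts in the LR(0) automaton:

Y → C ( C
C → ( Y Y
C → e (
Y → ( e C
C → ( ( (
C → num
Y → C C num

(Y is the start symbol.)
Augment with Y' → Y and build the canonical LR(0) collection (I0 = CLOSURE({[Y' → . Y]}), then GOTO on every symbol after a dot until no new states appear). It has 18 states:
  I0: { [C → . ( ( (], [C → . ( Y Y], [C → . e (], [C → . num], [Y → . ( e C], [Y → . C ( C], [Y → . C C num], [Y' → . Y] }  — shift
  I1: { [C → ( . ( (], [C → ( . Y Y], [C → . ( ( (], [C → . ( Y Y], [C → . e (], [C → . num], [Y → ( . e C], [Y → . ( e C], [Y → . C ( C], [Y → . C C num] }  — shift
  I2: { [C → . ( ( (], [C → . ( Y Y], [C → . e (], [C → . num], [Y → C . ( C], [Y → C . C num] }  — shift
  I3: { [Y' → Y .] }  — accept
  I4: { [C → e . (] }  — shift
  I5: { [C → num .] }  — reduce
  I6: { [C → e ( .] }  — reduce
  I7: { [C → ( . ( (], [C → ( . Y Y], [C → . ( ( (], [C → . ( Y Y], [C → . e (], [C → . num], [Y → . ( e C], [Y → . C ( C], [Y → . C C num], [Y → C ( . C] }  — shift
  I8: { [Y → C C . num] }  — shift
  I9: { [Y → C C num .] }  — reduce
  I10: { [C → ( ( . (], [C → ( . ( (], [C → ( . Y Y], [C → . ( ( (], [C → . ( Y Y], [C → . e (], [C → . num], [Y → ( . e C], [Y → . ( e C], [Y → . C ( C], [Y → . C C num] }  — shift
  I11: { [C → . ( ( (], [C → . ( Y Y], [C → . e (], [C → . num], [Y → C ( C .], [Y → C . ( C], [Y → C . C num] }  — shift, reduce
  I12: { [C → ( Y . Y], [C → . ( ( (], [C → . ( Y Y], [C → . e (], [C → . num], [Y → . ( e C], [Y → . C ( C], [Y → . C C num] }  — shift
  I13: { [C → ( Y Y .] }  — reduce
  I14: { [C → ( ( ( .], [C → ( ( . (], [C → ( . ( (], [C → ( . Y Y], [C → . ( ( (], [C → . ( Y Y], [C → . e (], [C → . num], [Y → ( . e C], [Y → . ( e C], [Y → . C ( C], [Y → . C C num] }  — shift, reduce
  I15: { [C → . ( ( (], [C → . ( Y Y], [C → . e (], [C → . num], [C → e . (], [Y → ( e . C] }  — shift
  I16: { [C → ( . ( (], [C → ( . Y Y], [C → . ( ( (], [C → . ( Y Y], [C → . e (], [C → . num], [C → e ( .], [Y → . ( e C], [Y → . C ( C], [Y → . C C num] }  — shift, reduce
  I17: { [Y → ( e C .] }  — reduce

No state contains more than one complete item.

Answer: No reduce-reduce conflicts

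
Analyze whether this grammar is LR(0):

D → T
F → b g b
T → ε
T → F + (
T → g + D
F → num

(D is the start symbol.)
No. Shift-reduce conflict between [T → .] and [F → . b g b]

Augment with D' → D and build the canonical LR(0) collection (I0 = CLOSURE({[D' → . D]}), then GOTO on every symbol after a dot until no new states appear). It has 13 states:
  I0: { [D → . T], [D' → . D], [F → . b g b], [F → . num], [T → . F + (], [T → . g + D], [T → .] }  — shift, reduce
  I1: { [D' → D .] }  — accept
  I2: { [T → F . + (] }  — shift
  I3: { [D → T .] }  — reduce
  I4: { [F → b . g b] }  — shift
  I5: { [T → g . + D] }  — shift
  I6: { [F → num .] }  — reduce
  I7: { [D → . T], [F → . b g b], [F → . num], [T → . F + (], [T → . g + D], [T → .], [T → g + . D] }  — shift, reduce
  I8: { [T → g + D .] }  — reduce
  I9: { [F → b g . b] }  — shift
  I10: { [F → b g b .] }  — reduce
  I11: { [T → F + . (] }  — shift
  I12: { [T → F + ( .] }  — reduce

Conflict in state I0:
  Shift-reduce conflict between [T → .] and [F → . b g b]
So the grammar is NOT LR(0).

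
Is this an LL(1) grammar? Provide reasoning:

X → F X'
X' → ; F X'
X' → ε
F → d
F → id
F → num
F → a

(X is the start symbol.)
Yes, the grammar is LL(1).

A grammar is LL(1) if for each non-terminal N with multiple productions, the predict sets of those productions are pairwise disjoint, where PREDICT(N → α) = (FIRST(α) \ {ε}) ∪ (FOLLOW(N) if α ⇒* ε).

Relevant sets:
  FOLLOW(X') = { $ }

For X':
  PREDICT(X' → ';' F X') = { ';' }
  PREDICT(X' → ε) = { $ }
For F:
  PREDICT(F → d) = { 'd' }
  PREDICT(F → id) = { 'id' }
  PREDICT(F → num) = { 'num' }
  PREDICT(F → a) = { 'a' }
X has a single production, so nothing to check there.

All predict sets are disjoint. The grammar IS LL(1).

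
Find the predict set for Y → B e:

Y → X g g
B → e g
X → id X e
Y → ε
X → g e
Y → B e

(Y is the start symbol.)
PREDICT(Y → B e) = (FIRST(RHS) \ {ε}) ∪ (FOLLOW(Y) if ε ∈ FIRST(RHS), i.e. RHS ⇒* ε)
FIRST(B) = { 'e' }
FIRST(B e) = { 'e' }
ε ∉ FIRST(B e), so FOLLOW(Y) is not added.
PREDICT(Y → B e) = { 'e' }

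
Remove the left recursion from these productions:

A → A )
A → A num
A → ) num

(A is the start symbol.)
A → ) num A'
A' → ) A'
A' → num A'
A' → ε

A is directly left-recursive. The standard transformation for
  A → A α₁ | ... | A α_m | β₁ | ... | β_n
is
  A  → β₁ A' | ... | β_n A'
  A' → α₁ A' | ... | α_m A' | ε

A → ) num becomes A → ) num A'
A → A ) becomes A' → ) A'
A → A num becomes A' → num A'
Add A' → ε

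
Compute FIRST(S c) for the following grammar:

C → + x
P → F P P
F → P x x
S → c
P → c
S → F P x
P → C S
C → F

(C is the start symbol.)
{ '+', 'c' }

FIRST sets of the non-terminals involved (from the grammar, by fixed-point iteration):
  FIRST(S) = { '+', 'c' }

To compute FIRST(S c), process the symbols left to right:
Symbol S is a non-terminal. Add FIRST(S) \ {ε} = { '+', 'c' }
S is not nullable (ε ∉ FIRST(S)), so stop here.
FIRST(S c) = { '+', 'c' }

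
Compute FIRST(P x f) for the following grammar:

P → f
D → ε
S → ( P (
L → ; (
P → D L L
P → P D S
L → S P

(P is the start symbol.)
FIRST sets of the non-terminals involved (from the grammar, by fixed-point iteration):
  FIRST(P) = { '(', ';', 'f' }

To compute FIRST(P x f), process the symbols left to right:
Symbol P is a non-terminal. Add FIRST(P) \ {ε} = { '(', ';', 'f' }
P is not nullable (ε ∉ FIRST(P)), so stop here.
FIRST(P x f) = { '(', ';', 'f' }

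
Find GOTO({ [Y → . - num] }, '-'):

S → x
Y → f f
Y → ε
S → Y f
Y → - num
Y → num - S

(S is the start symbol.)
GOTO(I, '-') = CLOSURE({ [A → αX.β] : [A → α.Xβ] ∈ I, X = '-' })

Items with dot before '-', with the dot advanced:
  [Y → . - num] → [Y → - . num]
Closure adds nothing (no advanced item has the dot before a non-terminal).

GOTO = { [Y → - . num] }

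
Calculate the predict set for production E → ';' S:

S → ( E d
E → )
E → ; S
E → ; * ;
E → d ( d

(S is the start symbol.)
PREDICT(E → ';' S) = (FIRST(RHS) \ {ε}) ∪ (FOLLOW(E) if ε ∈ FIRST(RHS), i.e. RHS ⇒* ε)
FIRST(';' S) = { ';' }
ε ∉ FIRST(';' S), so FOLLOW(E) is not added.
PREDICT(E → ';' S) = { ';' }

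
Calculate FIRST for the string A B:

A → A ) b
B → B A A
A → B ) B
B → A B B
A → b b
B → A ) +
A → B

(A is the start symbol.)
{ 'b' }

FIRST sets of the non-terminals involved (from the grammar, by fixed-point iteration):
  FIRST(A) = { 'b' }

To compute FIRST(A B), process the symbols left to right:
Symbol A is a non-terminal. Add FIRST(A) \ {ε} = { 'b' }
A is not nullable (ε ∉ FIRST(A)), so stop here.
FIRST(A B) = { 'b' }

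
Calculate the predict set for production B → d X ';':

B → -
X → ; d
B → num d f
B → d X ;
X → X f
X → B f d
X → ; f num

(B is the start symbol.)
PREDICT(B → d X ';') = (FIRST(RHS) \ {ε}) ∪ (FOLLOW(B) if ε ∈ FIRST(RHS), i.e. RHS ⇒* ε)
FIRST(d X ';') = { 'd' }
ε ∉ FIRST(d X ';'), so FOLLOW(B) is not added.
PREDICT(B → d X ';') = { 'd' }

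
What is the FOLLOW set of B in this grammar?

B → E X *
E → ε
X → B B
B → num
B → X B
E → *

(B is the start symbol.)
To compute FOLLOW(B), find every occurrence of B on a right-hand side N → α B β: add FIRST(β) \ {ε}, and if β is empty or nullable also add FOLLOW(N). Iterate to a fixed point.

B is the start symbol, so $ ∈ FOLLOW(B).
In X → B B: B is followed by B, add FIRST(B) \ {ε} = { '*', 'num' }
In X → B B: B is at the end, add FOLLOW(X)
In B → X B: B is at the end; this adds FOLLOW(B) to itself — nothing new

The FOLLOW sets referred to above (computed the same way, to a fixed point):
  FOLLOW(X) = { '*', 'num' }

Taking the union: FOLLOW(B) = { $, '*', 'num' }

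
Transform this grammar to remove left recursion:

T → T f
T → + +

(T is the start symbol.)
T → + + T'
T' → f T'
T' → ε

T is directly left-recursive. The standard transformation for
  A → A α₁ | ... | A α_m | β₁ | ... | β_n
is
  A  → β₁ A' | ... | β_n A'
  A' → α₁ A' | ... | α_m A' | ε

T → + + becomes T → + + T'
T → T f becomes T' → f T'
Add T' → ε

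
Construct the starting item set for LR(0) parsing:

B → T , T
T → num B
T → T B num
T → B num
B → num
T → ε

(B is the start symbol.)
{ [B → . T , T], [B → . num], [B' → . B], [T → . B num], [T → . T B num], [T → . num B], [T → .] }

First, augment the grammar with B' → B
I₀ = CLOSURE({ [B' → . B] }):
  [B' → . B] has the dot before B: add [B → . T , T], [B → . num]
  [B → . T , T] has the dot before T: add [T → . num B], [T → . T B num], [T → . B num], [T → .]
No further items can be added.

I₀ = { [B → . T , T], [B → . num], [B' → . B], [T → . B num], [T → . T B num], [T → . num B], [T → .] }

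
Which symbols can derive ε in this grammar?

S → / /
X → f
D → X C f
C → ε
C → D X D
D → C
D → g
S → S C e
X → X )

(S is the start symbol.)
ε-productions: C → ε
So C is immediately nullable.
D → C: every symbol on the right is nullable, so D is nullable too.
No further non-terminal can be added: every production for the remaining non-terminals contains a terminal or a non-nullable non-terminal.
Nullable = { 'C', 'D' }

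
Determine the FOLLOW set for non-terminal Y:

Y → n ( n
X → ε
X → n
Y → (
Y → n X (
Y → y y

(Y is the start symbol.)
Y is the start symbol, so $ ∈ FOLLOW(Y).
Y does not occur on any right-hand side.

Taking the union: FOLLOW(Y) = { $ }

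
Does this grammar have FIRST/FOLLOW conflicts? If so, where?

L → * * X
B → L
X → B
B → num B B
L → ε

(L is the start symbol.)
Yes. L → '*' '*' X with FOLLOW(L) on { '*' }; B → num B B with FOLLOW(B) on { 'num' }

Nullable non-terminals: B, L, X.
FIRST sets used below: FIRST(L) = { '*', ε }

B: nullable alternative(s) B → L; FOLLOW(B) = { $, '*', 'num' }
  B → L: FIRST \ {ε} = { '*' } — this is the only nullable alternative, skip
  B → num B B: FIRST \ {ε} = { 'num' } — overlaps FOLLOW(B) on { 'num' }: CONFLICT

L: nullable alternative(s) L → ε; FOLLOW(L) = { $, '*', 'num' }
  L → * * X: FIRST \ {ε} = { '*' } — overlaps FOLLOW(L) on { '*' }: CONFLICT
  L → ε: FIRST \ {ε} = { } — this is the only nullable alternative, skip
X has a nullable alternative but only one production, so nothing to check.

So the grammar has 2 FIRST/FOLLOW conflicts (marked CONFLICT above).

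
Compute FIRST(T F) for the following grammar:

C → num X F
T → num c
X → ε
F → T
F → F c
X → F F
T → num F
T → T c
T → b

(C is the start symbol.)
{ 'b', 'num' }

FIRST sets of the non-terminals involved (from the grammar, by fixed-point iteration):
  FIRST(T) = { 'b', 'num' }

To compute FIRST(T F), process the symbols left to right:
Symbol T is a non-terminal. Add FIRST(T) \ {ε} = { 'b', 'num' }
T is not nullable (ε ∉ FIRST(T)), so stop here.
FIRST(T F) = { 'b', 'num' }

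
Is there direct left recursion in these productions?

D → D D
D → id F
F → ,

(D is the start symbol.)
Yes, D is left-recursive

D → D D: LEFT RECURSIVE (starts with D)
D → id F: starts with id
F → ,: starts with ','

The grammar has direct left recursion on: D.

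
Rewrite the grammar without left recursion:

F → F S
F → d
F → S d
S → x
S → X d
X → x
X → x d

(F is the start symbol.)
F → d F'
F → S d F'
F' → S F'
F' → ε
S → x
S → X d
X → x
X → x d

F is directly left-recursive. The standard transformation for
  A → A α₁ | ... | A α_m | β₁ | ... | β_n
is
  A  → β₁ A' | ... | β_n A'
  A' → α₁ A' | ... | α_m A' | ε

F → d becomes F → d F'
F → S d becomes F → S d F'
F → F S becomes F' → S F'
Add F' → ε

Productions for other non-terminals are unchanged:
  S → x
  S → X d
  X → x
  X → x d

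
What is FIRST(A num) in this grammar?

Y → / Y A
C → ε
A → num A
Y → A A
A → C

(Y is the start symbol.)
{ 'num' }

FIRST sets of the non-terminals involved (from the grammar, by fixed-point iteration):
  FIRST(A) = { 'num', ε }

To compute FIRST(A num), process the symbols left to right:
Symbol A is a non-terminal. Add FIRST(A) \ {ε} = { 'num' }
A is nullable (ε ∈ FIRST(A)), continue to the next symbol.
Symbol num is a terminal. Add 'num' and stop.
FIRST(A num) = { 'num' }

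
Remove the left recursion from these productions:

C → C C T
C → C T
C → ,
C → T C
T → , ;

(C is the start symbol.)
C is directly left-recursive. The standard transformation for
  A → A α₁ | ... | A α_m | β₁ | ... | β_n
is
  A  → β₁ A' | ... | β_n A'
  A' → α₁ A' | ... | α_m A' | ε

C → , becomes C → , C'
C → T C becomes C → T C C'
C → C C T becomes C' → C T C'
C → C T becomes C' → T C'
Add C' → ε

Productions for other non-terminals are unchanged:
  T → , ;

Resulting grammar:
C → , C'
C → T C C'
C' → C T C'
C' → T C'
C' → ε
T → , ;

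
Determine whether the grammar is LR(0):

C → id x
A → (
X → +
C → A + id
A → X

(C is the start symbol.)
Augment with C' → C and build the canonical LR(0) collection (I0 = CLOSURE({[C' → . C]}), then GOTO on every symbol after a dot until no new states appear). It has 10 states:
  I0: { [A → . (], [A → . X], [C → . A + id], [C → . id x], [C' → . C], [X → . +] }  — shift
  I1: { [A → ( .] }  — reduce
  I2: { [X → + .] }  — reduce
  I3: { [C → A . + id] }  — shift
  I4: { [C' → C .] }  — accept
  I5: { [A → X .] }  — reduce
  I6: { [C → id . x] }  — shift
  I7: { [C → id x .] }  — reduce
  I8: { [C → A + . id] }  — shift
  I9: { [C → A + id .] }  — reduce

Every state is either a pure shift/goto state or contains exactly one complete item and nothing to shift — no conflicts. The grammar is LR(0).

Answer: Yes, the grammar is LR(0)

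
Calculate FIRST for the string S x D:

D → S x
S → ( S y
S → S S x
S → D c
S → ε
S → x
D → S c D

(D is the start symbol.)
{ '(', 'c', 'x' }

FIRST sets of the non-terminals involved (from the grammar, by fixed-point iteration):
  FIRST(S) = { '(', 'c', 'x', ε }

To compute FIRST(S x D), process the symbols left to right:
Symbol S is a non-terminal. Add FIRST(S) \ {ε} = { '(', 'c', 'x' }
S is nullable (ε ∈ FIRST(S)), continue to the next symbol.
Symbol x is a terminal. Add 'x' and stop.
FIRST(S x D) = { '(', 'c', 'x' }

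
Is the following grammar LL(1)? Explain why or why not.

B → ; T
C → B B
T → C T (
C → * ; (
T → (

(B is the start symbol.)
Yes, the grammar is LL(1).

A grammar is LL(1) if for each non-terminal N with multiple productions, the predict sets of those productions are pairwise disjoint, where PREDICT(N → α) = (FIRST(α) \ {ε}) ∪ (FOLLOW(N) if α ⇒* ε).

Relevant sets:
  FIRST(B) = { ';' }
  FIRST(C) = { '*', ';' }

For C:
  PREDICT(C → B B) = { ';' }
  PREDICT(C → '*' ';' '(') = { '*' }
For T:
  PREDICT(T → C T '(') = { '*', ';' }
  PREDICT(T → '(') = { '(' }
B has a single production, so nothing to check there.

All predict sets are disjoint. The grammar IS LL(1).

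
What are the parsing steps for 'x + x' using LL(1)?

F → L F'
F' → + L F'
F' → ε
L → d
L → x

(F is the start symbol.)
Stack is shown with the top on the left.

Stack     Input    Action
-------------------------
F $       x + x $  output F → L F'
L F' $    x + x $  output L → x
x F' $    x + x $  match 'x'
F' $      + x $    output F' → + L F'
+ L F' $  + x $    match '+'
L F' $    x $      output L → x
x F' $    x $      match 'x'
F' $      $        output F' → ε
$         $        accept

The string is accepted.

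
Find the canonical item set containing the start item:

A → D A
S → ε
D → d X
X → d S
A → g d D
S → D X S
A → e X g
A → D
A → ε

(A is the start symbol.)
First, augment the grammar with A' → A
I₀ = CLOSURE({ [A' → . A] }):
  [A' → . A] has the dot before A: add [A → . D A], [A → . g d D], [A → . e X g], [A → . D], [A → .]
  [A → . D A] has the dot before D: add [D → . d X]
No further items can be added.

I₀ = { [A → . D A], [A → . D], [A → . e X g], [A → . g d D], [A → .], [A' → . A], [D → . d X] }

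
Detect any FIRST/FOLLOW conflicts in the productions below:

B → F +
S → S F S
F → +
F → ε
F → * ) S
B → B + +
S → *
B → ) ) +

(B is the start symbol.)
A FIRST/FOLLOW conflict occurs when a non-terminal N has a nullable alternative N → β (β ⇒* ε) and another alternative N → α with FIRST(α) ∩ FOLLOW(N) ≠ ∅: on such a lookahead the parser cannot decide between expanding α and letting N vanish via β.

Nullable non-terminals: F.

F: nullable alternative(s) F → ε; FOLLOW(F) = { '*', '+' }
  F → +: FIRST \ {ε} = { '+' } — overlaps FOLLOW(F) on { '+' }: CONFLICT
  F → ε: FIRST \ {ε} = { } — this is the only nullable alternative, skip
  F → * ) S: FIRST \ {ε} = { '*' } — overlaps FOLLOW(F) on { '*' }: CONFLICT

B, S have no nullable alternative, so no FIRST/FOLLOW check is needed there.

So the grammar has 2 FIRST/FOLLOW conflicts (marked CONFLICT above).

Answer: Yes. F → '+' with FOLLOW(F) on { '+' }; F → '*' ')' S with FOLLOW(F) on { '*' }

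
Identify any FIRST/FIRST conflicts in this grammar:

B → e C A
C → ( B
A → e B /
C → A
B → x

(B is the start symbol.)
A FIRST/FIRST conflict occurs when two productions N → α and N → β for the same non-terminal have FIRST(α) ∩ FIRST(β) ≠ ∅ (with ε ∈ FIRST of a nullable right-hand side, so two nullable alternatives also conflict).

FIRST sets of the non-terminals at (or reachable through a nullable prefix from) the front of some alternative:
  FIRST(A) = { 'e' }

Productions for B:
  B → e C A: FIRST = { 'e' }
  B → x: FIRST = { 'x' }
Productions for C:
  C → ( B: FIRST = { '(' }
  C → A: FIRST = { 'e' }
A has only one production, so no FIRST/FIRST conflict is possible there.

All alternatives of each non-terminal have pairwise disjoint FIRST sets.

Answer: No FIRST/FIRST conflicts.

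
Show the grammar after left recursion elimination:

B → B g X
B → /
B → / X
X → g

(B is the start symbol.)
B is directly left-recursive. The standard transformation for
  A → A α₁ | ... | A α_m | β₁ | ... | β_n
is
  A  → β₁ A' | ... | β_n A'
  A' → α₁ A' | ... | α_m A' | ε

B → / becomes B → / B'
B → / X becomes B → / X B'
B → B g X becomes B' → g X B'
Add B' → ε

Productions for other non-terminals are unchanged:
  X → g

Resulting grammar:
B → / B'
B → / X B'
B' → g X B'
B' → ε
X → g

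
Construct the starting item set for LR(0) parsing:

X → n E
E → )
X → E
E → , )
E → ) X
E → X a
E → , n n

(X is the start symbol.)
First, augment the grammar with X' → X
I₀ = CLOSURE({ [X' → . X] }):
  [X' → . X] has the dot before X: add [X → . n E], [X → . E]
  [X → . E] has the dot before E: add [E → . )], [E → . , )], [E → . ) X], [E → . X a], [E → . , n n]
No further items can be added.

I₀ = { [E → . ) X], [E → . )], [E → . , )], [E → . , n n], [E → . X a], [X → . E], [X → . n E], [X' → . X] }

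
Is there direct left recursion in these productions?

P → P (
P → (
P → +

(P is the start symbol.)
Direct left recursion occurs when N → N α for some non-terminal N (the right-hand side begins with the left-hand side itself).

P → P (: LEFT RECURSIVE (starts with P)
P → (: starts with '('
P → +: starts with '+'

The grammar has direct left recursion on: P.

Answer: Yes, P is left-recursive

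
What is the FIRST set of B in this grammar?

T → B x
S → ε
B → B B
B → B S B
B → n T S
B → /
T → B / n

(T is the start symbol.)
{ '/', 'n' }

To compute FIRST(B), examine every production with B on the left-hand side, reading each right-hand side left to right until a non-nullable symbol is reached.

From B → B B:
  - B is the symbol being defined: contributes nothing new
    B is not nullable, so stop
From B → B S B:
  - B is the symbol being defined: contributes nothing new
    B is not nullable, so stop
From B → n T S:
  - n is a terminal: add 'n' and stop
From B → /:
  - '/' is a terminal: add '/' and stop

Collecting: FIRST(B) = { '/', 'n' }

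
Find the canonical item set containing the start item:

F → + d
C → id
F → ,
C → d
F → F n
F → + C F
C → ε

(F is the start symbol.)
{ [F → . + C F], [F → . + d], [F → . ,], [F → . F n], [F' → . F] }

First, augment the grammar with F' → F
I₀ = CLOSURE({ [F' → . F] }):
  [F' → . F] has the dot before F: add [F → . + d], [F → . ,], [F → . F n], [F → . + C F]
No further items can be added.

I₀ = { [F → . + C F], [F → . + d], [F → . ,], [F → . F n], [F' → . F] }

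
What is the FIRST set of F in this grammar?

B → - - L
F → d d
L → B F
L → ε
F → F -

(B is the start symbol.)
{ 'd' }

To compute FIRST(F), examine every production with F on the left-hand side, reading each right-hand side left to right until a non-nullable symbol is reached.

From F → d d:
  - d is a terminal: add 'd' and stop
From F → F -:
  - F is the symbol being defined: contributes nothing new
    F is not nullable, so stop

Collecting: FIRST(F) = { 'd' }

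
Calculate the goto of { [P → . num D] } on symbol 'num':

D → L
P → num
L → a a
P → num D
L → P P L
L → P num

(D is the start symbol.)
{ [D → . L], [L → . P P L], [L → . P num], [L → . a a], [P → . num D], [P → . num], [P → num . D] }

GOTO(I, 'num') = CLOSURE({ [A → αX.β] : [A → α.Xβ] ∈ I, X = 'num' })

Items with dot before 'num', with the dot advanced:
  [P → . num D] → [P → num . D]
Closure of the advanced items:
  [P → num . D] has the dot before D: add [D → . L]
  [D → . L] has the dot before L: add [L → . a a], [L → . P P L], [L → . P num]
  [L → . P P L] has the dot before P: add [P → . num], [P → . num D]

GOTO = { [D → . L], [L → . P P L], [L → . P num], [L → . a a], [P → . num D], [P → . num], [P → num . D] }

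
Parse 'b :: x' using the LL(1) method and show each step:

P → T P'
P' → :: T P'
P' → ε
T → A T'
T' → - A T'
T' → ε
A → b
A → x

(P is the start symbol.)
LL(1) parsing maintains a stack (initially the start symbol over $) and the input. At each step: if the stack top is a terminal, match it against the current input token; if it is a non-terminal N, replace it with the RHS of M[N, lookahead] (the unique production whose predict set contains the lookahead).

Stack is shown with the top on the left.

Stack      Input     Action
---------------------------
P $        b :: x $  output P → T P'
T P' $     b :: x $  output T → A T'
A T' P' $  b :: x $  output A → b
b T' P' $  b :: x $  match 'b'
T' P' $    :: x $    output T' → ε
P' $       :: x $    output P' → :: T P'
:: T P' $  :: x $    match '::'
T P' $     x $       output T → A T'
A T' P' $  x $       output A → x
x T' P' $  x $       match 'x'
T' P' $    $         output T' → ε
P' $       $         output P' → ε
$          $         accept

The string is accepted.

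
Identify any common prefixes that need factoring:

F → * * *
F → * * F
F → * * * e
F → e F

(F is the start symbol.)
Left-factoring is needed when two productions for the same non-terminal
share a common prefix on the right-hand side.

Productions for F:
  F → * * *
  F → * * F
  F → * * * e
  F → e F

Found common prefix '* *' in productions for F

Answer: Yes, F has productions with common prefix '* *'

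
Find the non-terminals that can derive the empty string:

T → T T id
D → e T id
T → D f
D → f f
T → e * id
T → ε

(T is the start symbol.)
A non-terminal is nullable if it can derive ε (the empty string): either it has an ε-production, or it has a production whose right-hand side consists entirely of nullable non-terminals.

ε-productions: T → ε
So T is immediately nullable.
No further non-terminal can be added: every production for the remaining non-terminals contains a terminal or a non-nullable non-terminal.
Nullable = { 'T' }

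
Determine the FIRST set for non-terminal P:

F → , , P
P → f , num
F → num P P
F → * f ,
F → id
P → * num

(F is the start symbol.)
{ '*', 'f' }

To compute FIRST(P), examine every production with P on the left-hand side, reading each right-hand side left to right until a non-nullable symbol is reached.

From P → f , num:
  - f is a terminal: add 'f' and stop
From P → * num:
  - '*' is a terminal: add '*' and stop

Collecting: FIRST(P) = { '*', 'f' }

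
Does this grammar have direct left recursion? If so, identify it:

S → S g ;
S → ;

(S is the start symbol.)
S → S g ;: LEFT RECURSIVE (starts with S)
S → ;: starts with ';'

The grammar has direct left recursion on: S.

Answer: Yes, S is left-recursive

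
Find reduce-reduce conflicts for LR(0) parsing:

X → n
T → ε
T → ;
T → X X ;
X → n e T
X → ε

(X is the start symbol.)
A reduce-reduce conflict occurs when an LR(0) state has two complete items [A → α .] and [B → β .] — both call for a reduction, and with no lookahead the parser cannot choose between them.

Augment with X' → X and build the canonical LR(0) collection (I0 = CLOSURE({[X' → . X]}), then GOTO on every symbol after a dot until no new states appear). It has 9 states:
  I0: { [X → . n e T], [X → . n], [X → .], [X' → . X] }  — shift, reduce
  I1: { [X' → X .] }  — accept
  I2: { [X → n . e T], [X → n .] }  — shift, reduce
  I3: { [T → . ;], [T → . X X ;], [T → .], [X → . n e T], [X → . n], [X → .], [X → n e . T] }  — shift, 2 reduces
  I4: { [T → ; .] }  — reduce
  I5: { [X → n e T .] }  — reduce
  I6: { [T → X . X ;], [X → . n e T], [X → . n], [X → .] }  — shift, reduce
  I7: { [T → X X . ;] }  — shift
  I8: { [T → X X ; .] }  — reduce

I3 contains complete items [T → .], [X → .] — reduce-reduce conflict.

Answer: Yes — I3: [T → .] vs [X → .]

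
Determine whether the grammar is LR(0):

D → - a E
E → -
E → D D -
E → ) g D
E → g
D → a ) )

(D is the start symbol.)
Augment with D' → D and build the canonical LR(0) collection (I0 = CLOSURE({[D' → . D]}), then GOTO on every symbol after a dot until no new states appear). It has 16 states:
  I0: { [D → . - a E], [D → . a ) )], [D' → . D] }  — shift
  I1: { [D → - . a E] }  — shift
  I2: { [D' → D .] }  — accept
  I3: { [D → a . ) )] }  — shift
  I4: { [D → a ) . )] }  — shift
  I5: { [D → a ) ) .] }  — reduce
  I6: { [D → - a . E], [D → . - a E], [D → . a ) )], [E → . ) g D], [E → . -], [E → . D D -], [E → . g] }  — shift
  I7: { [E → ) . g D] }  — shift
  I8: { [D → - . a E], [E → - .] }  — shift, reduce
  I9: { [D → . - a E], [D → . a ) )], [E → D . D -] }  — shift
  I10: { [D → - a E .] }  — reduce
  I11: { [E → g .] }  — reduce
  I12: { [E → D D . -] }  — shift
  I13: { [E → D D - .] }  — reduce
  I14: { [D → . - a E], [D → . a ) )], [E → ) g . D] }  — shift
  I15: { [E → ) g D .] }  — reduce

Conflict in state I8:
  Shift-reduce conflict between [E → - .] and [D → - . a E]
So the grammar is NOT LR(0).

Answer: No. Shift-reduce conflict between [E → - .] and [D → - . a E]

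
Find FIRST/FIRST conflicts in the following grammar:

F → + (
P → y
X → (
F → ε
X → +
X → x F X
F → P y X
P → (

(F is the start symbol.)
No FIRST/FIRST conflicts.

A FIRST/FIRST conflict occurs when two productions N → α and N → β for the same non-terminal have FIRST(α) ∩ FIRST(β) ≠ ∅ (with ε ∈ FIRST of a nullable right-hand side, so two nullable alternatives also conflict).

FIRST sets of the non-terminals at (or reachable through a nullable prefix from) the front of some alternative:
  FIRST(P) = { '(', 'y' }

Productions for F:
  F → + (: FIRST = { '+' }
  F → ε: FIRST = { ε }
  F → P y X: FIRST = { '(', 'y' }
Productions for P:
  P → y: FIRST = { 'y' }
  P → (: FIRST = { '(' }
Productions for X:
  X → (: FIRST = { '(' }
  X → +: FIRST = { '+' }
  X → x F X: FIRST = { 'x' }

All alternatives of each non-terminal have pairwise disjoint FIRST sets.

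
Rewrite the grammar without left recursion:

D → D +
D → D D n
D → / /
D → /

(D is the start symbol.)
D → / / D'
D → / D'
D' → + D'
D' → D n D'
D' → ε

D is directly left-recursive. The standard transformation for
  A → A α₁ | ... | A α_m | β₁ | ... | β_n
is
  A  → β₁ A' | ... | β_n A'
  A' → α₁ A' | ... | α_m A' | ε

D → / / becomes D → / / D'
D → / becomes D → / D'
D → D + becomes D' → + D'
D → D D n becomes D' → D n D'
Add D' → ε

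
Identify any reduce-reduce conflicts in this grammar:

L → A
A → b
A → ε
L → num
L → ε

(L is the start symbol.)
A reduce-reduce conflict occurs when an LR(0) state has two complete items [A → α .] and [B → β .] — both call for a reduction, and with no lookahead the parser cannot choose between them.

Augment with L' → L and build the canonical LR(0) collection (I0 = CLOSURE({[L' → . L]}), then GOTO on every symbol after a dot until no new states appear). It has 5 states:
  I0: { [A → . b], [A → .], [L → . A], [L → . num], [L → .], [L' → . L] }  — shift, 2 reduces
  I1: { [L → A .] }  — reduce
  I2: { [L' → L .] }  — accept
  I3: { [A → b .] }  — reduce
  I4: { [L → num .] }  — reduce

I0 contains complete items [A → .], [L → .] — reduce-reduce conflict.

Answer: Yes — I0: [A → .] vs [L → .]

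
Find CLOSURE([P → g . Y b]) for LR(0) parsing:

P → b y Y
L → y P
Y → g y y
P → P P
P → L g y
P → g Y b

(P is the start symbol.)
To compute CLOSURE, for each item [A → α.Bβ] where B is a non-terminal, add [B → .γ] for all productions B → γ; repeat for the newly added items until nothing changes.

Start with: [P → g . Y b]
  [P → g . Y b] has the dot before Y: add [Y → . g y y]
No further items can be added.

CLOSURE = { [P → g . Y b], [Y → . g y y] }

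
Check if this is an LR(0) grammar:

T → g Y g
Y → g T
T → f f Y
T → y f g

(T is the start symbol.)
A grammar is LR(0) if no state in the canonical LR(0) collection has:
  - both a shift item (dot before a terminal) and a complete item (shift-reduce conflict), or
  - two or more complete items (reduce-reduce conflict; the accept item [T' → T .] counts as a complete item here).

Augment with T' → T and build the canonical LR(0) collection (I0 = CLOSURE({[T' → . T]}), then GOTO on every symbol after a dot until no new states appear). It has 13 states:
  I0: { [T → . f f Y], [T → . g Y g], [T → . y f g], [T' → . T] }  — shift
  I1: { [T' → T .] }  — accept
  I2: { [T → f . f Y] }  — shift
  I3: { [T → g . Y g], [Y → . g T] }  — shift
  I4: { [T → y . f g] }  — shift
  I5: { [T → y f . g] }  — shift
  I6: { [T → y f g .] }  — reduce
  I7: { [T → g Y . g] }  — shift
  I8: { [T → . f f Y], [T → . g Y g], [T → . y f g], [Y → g . T] }  — shift
  I9: { [Y → g T .] }  — reduce
  I10: { [T → g Y g .] }  — reduce
  I11: { [T → f f . Y], [Y → . g T] }  — shift
  I12: { [T → f f Y .] }  — reduce

Every state is either a pure shift/goto state or contains exactly one complete item and nothing to shift — no conflicts. The grammar is LR(0).

Answer: Yes, the grammar is LR(0)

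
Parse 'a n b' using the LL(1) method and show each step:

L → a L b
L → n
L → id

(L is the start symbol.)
Stack is shown with the top on the left.

Stack    Input    Action
------------------------
L $      a n b $  output L → a L b
a L b $  a n b $  match 'a'
L b $    n b $    output L → n
n b $    n b $    match 'n'
b $      b $      match 'b'
$        $        accept

The string is accepted.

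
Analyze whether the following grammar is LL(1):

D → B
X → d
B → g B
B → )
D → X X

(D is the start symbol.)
Relevant sets:
  FIRST(B) = { ')', 'g' }
  FIRST(X) = { 'd' }

For D:
  PREDICT(D → B) = { ')', 'g' }
  PREDICT(D → X X) = { 'd' }
For B:
  PREDICT(B → g B) = { 'g' }
  PREDICT(B → ')') = { ')' }
X has a single production, so nothing to check there.

All predict sets are disjoint. The grammar IS LL(1).

Answer: Yes, the grammar is LL(1).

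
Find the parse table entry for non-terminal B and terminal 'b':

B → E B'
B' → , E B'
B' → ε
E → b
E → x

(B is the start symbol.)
To find M[B, 'b'], we find productions for B where 'b' is in the predict set (PREDICT(N → α) = (FIRST(α) \ {ε}) ∪ (FOLLOW(N) if α ⇒* ε)).

Relevant sets:
  FIRST(E) = { 'b', 'x' }

B → E B': PREDICT = { 'b', 'x' }
  'b' is in predict set, so this production goes in M[B, 'b']

M[B, 'b'] = B → E B'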